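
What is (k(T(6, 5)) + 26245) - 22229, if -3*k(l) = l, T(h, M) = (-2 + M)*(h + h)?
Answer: 4004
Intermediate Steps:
T(h, M) = 2*h*(-2 + M) (T(h, M) = (-2 + M)*(2*h) = 2*h*(-2 + M))
k(l) = -l/3
(k(T(6, 5)) + 26245) - 22229 = (-2*6*(-2 + 5)/3 + 26245) - 22229 = (-2*6*3/3 + 26245) - 22229 = (-1/3*36 + 26245) - 22229 = (-12 + 26245) - 22229 = 26233 - 22229 = 4004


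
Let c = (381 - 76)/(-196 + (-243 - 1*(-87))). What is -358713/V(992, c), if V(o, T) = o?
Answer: -358713/992 ≈ -361.61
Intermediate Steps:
c = -305/352 (c = 305/(-196 + (-243 + 87)) = 305/(-196 - 156) = 305/(-352) = 305*(-1/352) = -305/352 ≈ -0.86648)
-358713/V(992, c) = -358713/992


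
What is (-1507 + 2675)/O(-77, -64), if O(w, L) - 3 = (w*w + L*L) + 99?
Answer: 1168/10127 ≈ 0.11534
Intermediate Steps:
O(w, L) = 102 + L² + w² (O(w, L) = 3 + ((w*w + L*L) + 99) = 3 + ((w² + L²) + 99) = 3 + ((L² + w²) + 99) = 3 + (99 + L² + w²) = 102 + L² + w²)
(-1507 + 2675)/O(-77, -64) = (-1507 + 2675)/(102 + (-64)² + (-77)²) = 1168/(102 + 4096 + 5929) = 1168/10127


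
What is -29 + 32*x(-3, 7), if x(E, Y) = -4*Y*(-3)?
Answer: 2659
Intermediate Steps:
x(E, Y) = 12*Y
-29 + 32*x(-3, 7) = -29 + 32*(12*7) = -29 + 32*84 = -29 + 2688 = 2659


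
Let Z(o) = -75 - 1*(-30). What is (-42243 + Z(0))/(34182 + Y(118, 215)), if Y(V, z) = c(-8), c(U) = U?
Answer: -21144/17087 ≈ -1.2374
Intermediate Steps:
Z(o) = -45 (Z(o) = -75 + 30 = -45)
Y(V, z) = -8
(-42243 + Z(0))/(34182 + Y(118, 215)) = (-42243 - 45)/(34182 - 8) = -42288/34174 = -42288*1/34174 = -21144/17087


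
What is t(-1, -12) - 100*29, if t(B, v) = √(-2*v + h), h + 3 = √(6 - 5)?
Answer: -2900 + √22 ≈ -2895.3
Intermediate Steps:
h = -2 (h = -3 + √(6 - 5) = -3 + √1 = -3 + 1 = -2)
t(B, v) = √(-2 - 2*v) (t(B, v) = √(-2*v - 2) = √(-2 - 2*v))
t(-1, -12) - 100*29 = √(-2 - 2*(-12)) - 100*29 = √(-2 + 24) - 2900 = √22 - 2900 = -2900 + √22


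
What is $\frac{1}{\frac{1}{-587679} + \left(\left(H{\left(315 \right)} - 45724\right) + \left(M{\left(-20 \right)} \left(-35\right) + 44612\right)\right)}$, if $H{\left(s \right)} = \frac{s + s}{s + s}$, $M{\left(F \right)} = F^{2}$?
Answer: $- \frac{587679}{8880417370} \approx -6.6177 \cdot 10^{-5}$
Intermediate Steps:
$H{\left(s \right)} = 1$ ($H{\left(s \right)} = \frac{2 s}{2 s} = 2 s \frac{1}{2 s} = 1$)
$\frac{1}{\frac{1}{-587679} + \left(\left(H{\left(315 \right)} - 45724\right) + \left(M{\left(-20 \right)} \left(-35\right) + 44612\right)\right)} = \frac{1}{\frac{1}{-587679} + \left(\left(1 - 45724\right) + \left(\left(-20\right)^{2} \left(-35\right) + 44612\right)\right)} = \frac{1}{- \frac{1}{587679} + \left(-45723 + \left(400 \left(-35\right) + 44612\right)\right)} = \frac{1}{- \frac{1}{587679} + \left(-45723 + \left(-14000 + 44612\right)\right)} = \frac{1}{- \frac{1}{587679} + \left(-45723 + 30612\right)} = \frac{1}{- \frac{1}{587679} - 15111} = \frac{1}{- \frac{8880417370}{587679}} = - \frac{587679}{8880417370}$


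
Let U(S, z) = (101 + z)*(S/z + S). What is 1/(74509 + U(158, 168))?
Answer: 84/9850175 ≈ 8.5278e-6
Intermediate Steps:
U(S, z) = (101 + z)*(S + S/z)
1/(74509 + U(158, 168)) = 1/(74509 + 158*(101 + 168*(102 + 168))/168) = 1/(74509 + 158*(1/168)*(101 + 168*270)) = 1/(74509 + 158*(1/168)*(101 + 45360)) = 1/(74509 + 158*(1/168)*45461) = 1/(74509 + 3591419/84) = 1/(9850175/84) = 84/9850175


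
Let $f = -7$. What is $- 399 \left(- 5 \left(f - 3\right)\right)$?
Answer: $-19950$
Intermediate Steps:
$- 399 \left(- 5 \left(f - 3\right)\right) = - 399 \left(- 5 \left(-7 - 3\right)\right) = - 399 \left(\left(-5\right) \left(-10\right)\right) = \left(-399\right) 50 = -19950$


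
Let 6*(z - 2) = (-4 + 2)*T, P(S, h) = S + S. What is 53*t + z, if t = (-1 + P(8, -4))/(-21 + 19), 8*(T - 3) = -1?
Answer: -9515/24 ≈ -396.46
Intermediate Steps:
P(S, h) = 2*S
T = 23/8 (T = 3 + (⅛)*(-1) = 3 - ⅛ = 23/8 ≈ 2.8750)
t = -15/2 (t = (-1 + 2*8)/(-21 + 19) = (-1 + 16)/(-2) = 15*(-½) = -15/2 ≈ -7.5000)
z = 25/24 (z = 2 + ((-4 + 2)*(23/8))/6 = 2 + (-2*23/8)/6 = 2 + (⅙)*(-23/4) = 2 - 23/24 = 25/24 ≈ 1.0417)
53*t + z = 53*(-15/2) + 25/24 = -795/2 + 25/24 = -9515/24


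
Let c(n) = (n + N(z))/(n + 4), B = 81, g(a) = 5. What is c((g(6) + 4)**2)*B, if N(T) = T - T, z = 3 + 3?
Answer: 6561/85 ≈ 77.188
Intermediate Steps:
z = 6
N(T) = 0
c(n) = n/(4 + n) (c(n) = (n + 0)/(n + 4) = n/(4 + n))
c((g(6) + 4)**2)*B = ((5 + 4)**2/(4 + (5 + 4)**2))*81 = (9**2/(4 + 9**2))*81 = (81/(4 + 81))*81 = (81/85)*81 = 6561/85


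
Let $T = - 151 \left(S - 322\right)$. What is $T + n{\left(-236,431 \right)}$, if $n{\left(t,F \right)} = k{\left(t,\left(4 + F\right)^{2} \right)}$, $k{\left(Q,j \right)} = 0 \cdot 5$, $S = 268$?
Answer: $8154$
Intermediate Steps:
$k{\left(Q,j \right)} = 0$
$n{\left(t,F \right)} = 0$
$T = 8154$ ($T = - 151 \left(268 - 322\right) = \left(-151\right) \left(-54\right) = 8154$)
$T + n{\left(-236,431 \right)} = 8154 + 0 = 8154$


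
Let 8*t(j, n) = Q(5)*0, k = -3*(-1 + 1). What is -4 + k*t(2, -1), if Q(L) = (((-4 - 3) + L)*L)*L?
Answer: -4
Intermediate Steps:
Q(L) = L²*(-7 + L) (Q(L) = ((-7 + L)*L)*L = (L*(-7 + L))*L = L²*(-7 + L))
k = 0 (k = -3*0 = 0)
t(j, n) = 0 (t(j, n) = ((5²*(-7 + 5))*0)/8 = ((25*(-2))*0)/8 = (-50*0)/8 = (⅛)*0 = 0)
-4 + k*t(2, -1) = -4 + 0*0 = -4 + 0 = -4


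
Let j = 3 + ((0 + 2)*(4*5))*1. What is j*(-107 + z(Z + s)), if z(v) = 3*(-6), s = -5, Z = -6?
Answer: -5375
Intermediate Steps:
j = 43 (j = 3 + (2*20)*1 = 3 + 40*1 = 3 + 40 = 43)
z(v) = -18
j*(-107 + z(Z + s)) = 43*(-107 - 18) = 43*(-125) = -5375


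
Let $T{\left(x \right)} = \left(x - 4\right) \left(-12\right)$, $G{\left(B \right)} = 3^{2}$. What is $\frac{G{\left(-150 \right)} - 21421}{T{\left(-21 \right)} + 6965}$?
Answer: $- \frac{21412}{7265} \approx -2.9473$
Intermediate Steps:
$G{\left(B \right)} = 9$
$T{\left(x \right)} = 48 - 12 x$ ($T{\left(x \right)} = \left(-4 + x\right) \left(-12\right) = 48 - 12 x$)
$\frac{G{\left(-150 \right)} - 21421}{T{\left(-21 \right)} + 6965} = \frac{9 - 21421}{\left(48 - -252\right) + 6965} = - \frac{21412}{\left(48 + 252\right) + 6965} = - \frac{21412}{300 + 6965} = - \frac{21412}{7265}$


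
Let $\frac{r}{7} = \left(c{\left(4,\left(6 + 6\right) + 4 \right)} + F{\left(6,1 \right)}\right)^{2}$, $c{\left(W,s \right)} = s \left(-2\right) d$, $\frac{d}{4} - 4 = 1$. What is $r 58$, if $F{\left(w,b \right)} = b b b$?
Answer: $165778326$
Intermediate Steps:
$d = 20$ ($d = 16 + 4 \cdot 1 = 16 + 4 = 20$)
$c{\left(W,s \right)} = - 40 s$ ($c{\left(W,s \right)} = s \left(-2\right) 20 = - 2 s 20 = - 40 s$)
$F{\left(w,b \right)} = b^{3}$ ($F{\left(w,b \right)} = b^{2} b = b^{3}$)
$r = 2858247$ ($r = 7 \left(- 40 \left(\left(6 + 6\right) + 4\right) + 1^{3}\right)^{2} = 7 \left(- 40 \left(12 + 4\right) + 1\right)^{2} = 7 \left(\left(-40\right) 16 + 1\right)^{2} = 7 \left(-640 + 1\right)^{2} = 7 \left(-639\right)^{2} = 7 \cdot 408321 = 2858247$)
$r 58 = 2858247 \cdot 58 = 165778326$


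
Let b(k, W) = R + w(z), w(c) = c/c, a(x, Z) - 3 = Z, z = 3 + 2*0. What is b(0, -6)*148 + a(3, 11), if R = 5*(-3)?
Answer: -2058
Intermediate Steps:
z = 3 (z = 3 + 0 = 3)
a(x, Z) = 3 + Z
w(c) = 1
R = -15
b(k, W) = -14 (b(k, W) = -15 + 1 = -14)
b(0, -6)*148 + a(3, 11) = -14*148 + (3 + 11) = -2072 + 14 = -2058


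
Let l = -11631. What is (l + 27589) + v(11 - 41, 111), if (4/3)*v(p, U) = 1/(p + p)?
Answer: 1276639/80 ≈ 15958.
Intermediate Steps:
v(p, U) = 3/(8*p) (v(p, U) = 3/(4*(p + p)) = 3/(4*((2*p))) = 3*(1/(2*p))/4 = 3/(8*p))
(l + 27589) + v(11 - 41, 111) = (-11631 + 27589) + 3/(8*(11 - 41)) = 15958 + (3/8)/(-30) = 15958 + (3/8)*(-1/30) = 15958 - 1/80 = 1276639/80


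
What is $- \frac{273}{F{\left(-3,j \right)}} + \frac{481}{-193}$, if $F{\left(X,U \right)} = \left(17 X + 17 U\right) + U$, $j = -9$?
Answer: $- \frac{16588}{13703} \approx -1.2105$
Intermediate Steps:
$F{\left(X,U \right)} = 17 X + 18 U$ ($F{\left(X,U \right)} = \left(17 U + 17 X\right) + U = 17 X + 18 U$)
$- \frac{273}{F{\left(-3,j \right)}} + \frac{481}{-193} = - \frac{273}{17 \left(-3\right) + 18 \left(-9\right)} + \frac{481}{-193} = - \frac{273}{-51 - 162} + 481 \left(- \frac{1}{193}\right) = - \frac{273}{-213} - \frac{481}{193} = \left(-273\right) \left(- \frac{1}{213}\right) - \frac{481}{193} = \frac{91}{71} - \frac{481}{193} = - \frac{16588}{13703}$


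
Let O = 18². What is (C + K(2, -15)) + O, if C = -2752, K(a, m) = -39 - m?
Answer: -2452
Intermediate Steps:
O = 324
(C + K(2, -15)) + O = (-2752 + (-39 - 1*(-15))) + 324 = (-2752 + (-39 + 15)) + 324 = (-2752 - 24) + 324 = -2776 + 324 = -2452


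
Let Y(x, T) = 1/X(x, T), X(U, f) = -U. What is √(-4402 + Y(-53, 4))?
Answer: I*√12365165/53 ≈ 66.347*I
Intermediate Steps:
Y(x, T) = -1/x (Y(x, T) = 1/(-x) = -1/x)
√(-4402 + Y(-53, 4)) = √(-4402 - 1/(-53)) = √(-4402 - 1*(-1/53)) = √(-4402 + 1/53) = √(-233305/53) = I*√12365165/53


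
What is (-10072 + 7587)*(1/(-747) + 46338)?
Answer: -86016995225/747 ≈ -1.1515e+8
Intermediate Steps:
(-10072 + 7587)*(1/(-747) + 46338) = -2485*(-1/747 + 46338) = -2485*34614485/747 = -86016995225/747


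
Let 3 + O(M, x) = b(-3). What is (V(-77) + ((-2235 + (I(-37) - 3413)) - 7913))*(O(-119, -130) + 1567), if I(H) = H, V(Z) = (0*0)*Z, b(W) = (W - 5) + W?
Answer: -21117694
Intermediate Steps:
b(W) = -5 + 2*W (b(W) = (-5 + W) + W = -5 + 2*W)
O(M, x) = -14 (O(M, x) = -3 + (-5 + 2*(-3)) = -3 + (-5 - 6) = -3 - 11 = -14)
V(Z) = 0 (V(Z) = 0*Z = 0)
(V(-77) + ((-2235 + (I(-37) - 3413)) - 7913))*(O(-119, -130) + 1567) = (0 + ((-2235 + (-37 - 3413)) - 7913))*(-14 + 1567) = (0 + ((-2235 - 3450) - 7913))*1553 = (0 + (-5685 - 7913))*1553 = (0 - 13598)*1553 = -13598*1553 = -21117694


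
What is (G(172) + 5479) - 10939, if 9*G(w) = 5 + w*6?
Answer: -48103/9 ≈ -5344.8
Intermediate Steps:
G(w) = 5/9 + 2*w/3 (G(w) = (5 + w*6)/9 = (5 + 6*w)/9 = 5/9 + 2*w/3)
(G(172) + 5479) - 10939 = ((5/9 + (2/3)*172) + 5479) - 10939 = ((5/9 + 344/3) + 5479) - 10939 = (1037/9 + 5479) - 10939 = 50348/9 - 10939 = -48103/9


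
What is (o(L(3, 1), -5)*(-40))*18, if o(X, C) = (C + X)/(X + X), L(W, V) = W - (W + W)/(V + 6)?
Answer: 480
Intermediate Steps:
L(W, V) = W - 2*W/(6 + V)
o(X, C) = (C + X)/(2*X) (o(X, C) = (C + X)/((2*X)) = (C + X)*(1/(2*X)) = (C + X)/(2*X))
(o(L(3, 1), -5)*(-40))*18 = (((-5 + 3*(4 + 1)/(6 + 1))/(2*((3*(4 + 1)/(6 + 1)))))*(-40))*18 = (((-5 + 3*5/7)/(2*((3*5/7))))*(-40))*18 = (((-5 + 3*(⅐)*5)/(2*((3*(⅐)*5))))*(-40))*18 = (((-5 + 15/7)/(2*(15/7)))*(-40))*18 = (((½)*(7/15)*(-20/7))*(-40))*18 = -⅔*(-40)*18 = (80/3)*18 = 480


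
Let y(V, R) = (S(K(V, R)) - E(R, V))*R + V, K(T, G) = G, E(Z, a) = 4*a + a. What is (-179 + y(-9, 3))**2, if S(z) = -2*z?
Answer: 5041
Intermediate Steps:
E(Z, a) = 5*a
y(V, R) = V + R*(-5*V - 2*R) (y(V, R) = (-2*R - 5*V)*R + V = (-5*V - 2*R)*R + V = R*(-5*V - 2*R) + V = V + R*(-5*V - 2*R))
(-179 + y(-9, 3))**2 = (-179 + (-9 - 2*3**2 - 5*3*(-9)))**2 = (-179 + (-9 - 2*9 + 135))**2 = (-179 + (-9 - 18 + 135))**2 = (-179 + 108)**2 = (-71)**2 = 5041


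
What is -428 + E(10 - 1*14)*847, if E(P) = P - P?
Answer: -428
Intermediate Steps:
E(P) = 0
-428 + E(10 - 1*14)*847 = -428 + 0*847 = -428 + 0 = -428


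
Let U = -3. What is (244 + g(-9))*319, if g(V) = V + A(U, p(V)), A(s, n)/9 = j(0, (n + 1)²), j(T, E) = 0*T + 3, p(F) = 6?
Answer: 83578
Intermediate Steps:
j(T, E) = 3 (j(T, E) = 0 + 3 = 3)
A(s, n) = 27 (A(s, n) = 9*3 = 27)
g(V) = 27 + V (g(V) = V + 27 = 27 + V)
(244 + g(-9))*319 = (244 + (27 - 9))*319 = (244 + 18)*319 = 262*319 = 83578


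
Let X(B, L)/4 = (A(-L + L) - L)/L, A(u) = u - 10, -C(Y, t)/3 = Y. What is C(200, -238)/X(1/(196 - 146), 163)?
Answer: 24450/173 ≈ 141.33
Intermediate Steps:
C(Y, t) = -3*Y
A(u) = -10 + u
X(B, L) = 4*(-10 - L)/L (X(B, L) = 4*(((-10 + (-L + L)) - L)/L) = 4*(((-10 + 0) - L)/L) = 4*((-10 - L)/L) = 4*(-10 - L)/L)
C(200, -238)/X(1/(196 - 146), 163) = (-3*200)/(-4 - 40/163) = -600/(-4 - 40*1/163) = -600/(-4 - 40/163) = -600/(-692/163) = -600*(-163/692) = 24450/173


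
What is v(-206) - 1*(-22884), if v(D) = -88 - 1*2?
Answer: 22794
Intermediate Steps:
v(D) = -90 (v(D) = -88 - 2 = -90)
v(-206) - 1*(-22884) = -90 - 1*(-22884) = -90 + 22884 = 22794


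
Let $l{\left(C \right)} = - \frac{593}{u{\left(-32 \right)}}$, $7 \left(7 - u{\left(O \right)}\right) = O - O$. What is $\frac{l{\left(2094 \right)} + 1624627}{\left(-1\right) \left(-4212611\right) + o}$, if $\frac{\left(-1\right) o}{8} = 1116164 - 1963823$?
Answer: $\frac{11371796}{76957181} \approx 0.14777$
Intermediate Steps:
$u{\left(O \right)} = 7$ ($u{\left(O \right)} = 7 - \frac{O - O}{7} = 7 - 0 = 7 + 0 = 7$)
$o = 6781272$ ($o = - 8 \left(1116164 - 1963823\right) = \left(-8\right) \left(-847659\right) = 6781272$)
$l{\left(C \right)} = - \frac{593}{7}$
$\frac{l{\left(2094 \right)} + 1624627}{\left(-1\right) \left(-4212611\right) + o} = \frac{- \frac{593}{7} + 1624627}{\left(-1\right) \left(-4212611\right) + 6781272} = \frac{11371796}{7 \left(4212611 + 6781272\right)} = \frac{11371796}{7 \cdot 10993883} = \frac{11371796}{7} \cdot \frac{1}{10993883} = \frac{11371796}{76957181}$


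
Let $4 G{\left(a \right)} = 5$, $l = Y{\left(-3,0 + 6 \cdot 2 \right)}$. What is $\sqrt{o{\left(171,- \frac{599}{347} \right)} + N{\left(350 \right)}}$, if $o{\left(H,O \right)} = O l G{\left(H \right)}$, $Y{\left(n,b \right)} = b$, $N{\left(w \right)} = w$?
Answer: $\frac{\sqrt{39025355}}{347} \approx 18.003$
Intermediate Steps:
$l = 12$ ($l = 0 + 6 \cdot 2 = 0 + 12 = 12$)
$G{\left(a \right)} = \frac{5}{4}$ ($G{\left(a \right)} = \frac{1}{4} \cdot 5 = \frac{5}{4}$)
$o{\left(H,O \right)} = 15 O$ ($o{\left(H,O \right)} = O 12 \cdot \frac{5}{4} = 12 O \frac{5}{4} = 15 O$)
$\sqrt{o{\left(171,- \frac{599}{347} \right)} + N{\left(350 \right)}} = \sqrt{15 \left(- \frac{599}{347}\right) + 350} = \sqrt{- \frac{8985}{347} + 350} = \sqrt{\frac{112465}{347}} = \frac{\sqrt{39025355}}{347}$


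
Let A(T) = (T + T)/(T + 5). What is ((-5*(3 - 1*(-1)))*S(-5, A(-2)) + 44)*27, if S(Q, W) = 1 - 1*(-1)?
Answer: 108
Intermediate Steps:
A(T) = 2*T/(5 + T) (A(T) = (2*T)/(5 + T) = 2*T/(5 + T))
S(Q, W) = 2 (S(Q, W) = 1 + 1 = 2)
((-5*(3 - 1*(-1)))*S(-5, A(-2)) + 44)*27 = (-5*(3 - 1*(-1))*2 + 44)*27 = (-5*(3 + 1)*2 + 44)*27 = (-5*4*2 + 44)*27 = (-20*2 + 44)*27 = (-40 + 44)*27 = 4*27 = 108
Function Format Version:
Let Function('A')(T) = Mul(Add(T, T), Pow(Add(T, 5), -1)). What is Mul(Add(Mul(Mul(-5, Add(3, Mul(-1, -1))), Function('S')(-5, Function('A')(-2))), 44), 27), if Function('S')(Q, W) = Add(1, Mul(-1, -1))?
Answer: 108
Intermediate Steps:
Function('A')(T) = Mul(2, T, Pow(Add(5, T), -1)) (Function('A')(T) = Mul(Mul(2, T), Pow(Add(5, T), -1)) = Mul(2, T, Pow(Add(5, T), -1)))
Function('S')(Q, W) = 2 (Function('S')(Q, W) = Add(1, 1) = 2)
Mul(Add(Mul(Mul(-5, Add(3, Mul(-1, -1))), Function('S')(-5, Function('A')(-2))), 44), 27) = Mul(Add(Mul(Mul(-5, Add(3, Mul(-1, -1))), 2), 44), 27) = Mul(Add(Mul(Mul(-5, Add(3, 1)), 2), 44), 27) = Mul(Add(Mul(Mul(-5, 4), 2), 44), 27) = Mul(Add(Mul(-20, 2), 44), 27) = Mul(Add(-40, 44), 27) = Mul(4, 27) = 108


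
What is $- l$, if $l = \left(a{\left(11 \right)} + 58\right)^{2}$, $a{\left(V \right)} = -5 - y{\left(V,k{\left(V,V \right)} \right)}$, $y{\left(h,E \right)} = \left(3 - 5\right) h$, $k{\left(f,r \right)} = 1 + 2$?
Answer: $-5625$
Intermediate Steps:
$k{\left(f,r \right)} = 3$
$y{\left(h,E \right)} = - 2 h$
$a{\left(V \right)} = -5 + 2 V$ ($a{\left(V \right)} = -5 - - 2 V = -5 + 2 V$)
$l = 5625$ ($l = \left(\left(-5 + 2 \cdot 11\right) + 58\right)^{2} = \left(\left(-5 + 22\right) + 58\right)^{2} = \left(17 + 58\right)^{2} = 75^{2} = 5625$)
$- l = \left(-1\right) 5625 = -5625$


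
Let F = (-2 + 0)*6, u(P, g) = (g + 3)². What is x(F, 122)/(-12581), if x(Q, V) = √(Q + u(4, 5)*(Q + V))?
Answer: -2*√1757/12581 ≈ -0.0066635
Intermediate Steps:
u(P, g) = (3 + g)²
F = -12 (F = -2*6 = -12)
x(Q, V) = √(64*V + 65*Q) (x(Q, V) = √(Q + (3 + 5)²*(Q + V)) = √(Q + 8²*(Q + V)) = √(Q + 64*(Q + V)) = √(Q + (64*Q + 64*V)) = √(64*V + 65*Q))
x(F, 122)/(-12581) = √(64*122 + 65*(-12))/(-12581) = √(7808 - 780)*(-1/12581) = √7028*(-1/12581) = (2*√1757)*(-1/12581) = -2*√1757/12581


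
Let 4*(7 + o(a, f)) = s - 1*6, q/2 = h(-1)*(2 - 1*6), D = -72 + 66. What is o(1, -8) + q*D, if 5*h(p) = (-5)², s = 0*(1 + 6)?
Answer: 463/2 ≈ 231.50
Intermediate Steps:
D = -6
s = 0 (s = 0*7 = 0)
h(p) = 5 (h(p) = (⅕)*(-5)² = (⅕)*25 = 5)
q = -40 (q = 2*(5*(2 - 1*6)) = 2*(5*(2 - 6)) = 2*(5*(-4)) = 2*(-20) = -40)
o(a, f) = -17/2 (o(a, f) = -7 + (0 - 1*6)/4 = -7 + (0 - 6)/4 = -7 + (¼)*(-6) = -7 - 3/2 = -17/2)
o(1, -8) + q*D = -17/2 - 40*(-6) = -17/2 + 240 = 463/2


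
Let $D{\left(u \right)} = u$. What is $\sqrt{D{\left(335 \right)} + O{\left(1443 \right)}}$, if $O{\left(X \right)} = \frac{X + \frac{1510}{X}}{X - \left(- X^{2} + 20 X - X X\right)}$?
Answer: $\frac{2 \sqrt{1433419526581247}}{4137081} \approx 18.303$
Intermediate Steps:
$O{\left(X \right)} = \frac{X + \frac{1510}{X}}{- 19 X + 2 X^{2}}$ ($O{\left(X \right)} = \frac{X + \frac{1510}{X}}{X - \left(- 2 X^{2} + 20 X\right)} = \frac{X + \frac{1510}{X}}{X + \left(2 X^{2} - 20 X\right)} = \frac{X + \frac{1510}{X}}{X + \left(- 20 X + 2 X^{2}\right)} = \frac{X + \frac{1510}{X}}{- 19 X + 2 X^{2}}$)
$\sqrt{D{\left(335 \right)} + O{\left(1443 \right)}} = \sqrt{335 + \frac{1510 + 1443^{2}}{2082249 \left(-19 + 2 \cdot 1443\right)}} = \sqrt{335 + \frac{1510 + 2082249}{2082249 \left(-19 + 2886\right)}} = \sqrt{335 + \frac{1}{2082249} \cdot \frac{1}{2867} \cdot 2083759} = \sqrt{335 + \frac{2083759}{5969807883}} = \sqrt{\frac{1999887724564}{5969807883}} = \frac{2 \sqrt{1433419526581247}}{4137081}$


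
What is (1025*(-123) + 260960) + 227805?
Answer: 362690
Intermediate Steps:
(1025*(-123) + 260960) + 227805 = (-126075 + 260960) + 227805 = 134885 + 227805 = 362690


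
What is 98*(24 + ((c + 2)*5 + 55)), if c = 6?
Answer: 11662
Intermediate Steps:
98*(24 + ((c + 2)*5 + 55)) = 98*(24 + ((6 + 2)*5 + 55)) = 98*(24 + (8*5 + 55)) = 98*(24 + (40 + 55)) = 98*(24 + 95) = 98*119 = 11662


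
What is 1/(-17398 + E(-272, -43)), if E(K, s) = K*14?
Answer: -1/21206 ≈ -4.7156e-5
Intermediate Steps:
E(K, s) = 14*K
1/(-17398 + E(-272, -43)) = 1/(-17398 + 14*(-272)) = 1/(-17398 - 3808) = 1/(-21206) = -1/21206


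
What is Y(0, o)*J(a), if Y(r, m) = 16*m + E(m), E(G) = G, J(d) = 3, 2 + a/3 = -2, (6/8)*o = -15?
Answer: -1020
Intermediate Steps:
o = -20 (o = (4/3)*(-15) = -20)
a = -12 (a = -6 + 3*(-2) = -6 - 6 = -12)
Y(r, m) = 17*m (Y(r, m) = 16*m + m = 17*m)
Y(0, o)*J(a) = (17*(-20))*3 = -340*3 = -1020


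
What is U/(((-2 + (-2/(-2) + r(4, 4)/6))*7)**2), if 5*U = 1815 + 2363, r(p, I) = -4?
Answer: 37602/6125 ≈ 6.1391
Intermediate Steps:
U = 4178/5 (U = (1815 + 2363)/5 = (1/5)*4178 = 4178/5 ≈ 835.60)
U/(((-2 + (-2/(-2) + r(4, 4)/6))*7)**2) = 4178/(5*(((-2 + (-2/(-2) - 4/6))*7)**2)) = 4178/(5*(((-2 + (-2*(-1/2) - 4*1/6))*7)**2)) = 4178/(5*(((-2 + (1 - 2/3))*7)**2)) = 4178/(5*(((-2 + 1/3)*7)**2)) = 4178/(5*((-5/3*7)**2)) = 4178/(5*((-35/3)**2)) = 4178/(5*(1225/9)) = (4178/5)*(9/1225) = 37602/6125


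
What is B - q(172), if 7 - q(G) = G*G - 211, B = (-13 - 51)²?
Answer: 33462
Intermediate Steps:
B = 4096 (B = (-64)² = 4096)
q(G) = 218 - G² (q(G) = 7 - (G*G - 211) = 7 - (G² - 211) = 7 - (-211 + G²) = 7 + (211 - G²) = 218 - G²)
B - q(172) = 4096 - (218 - 1*172²) = 4096 - (218 - 1*29584) = 4096 - (218 - 29584) = 4096 - 1*(-29366) = 4096 + 29366 = 33462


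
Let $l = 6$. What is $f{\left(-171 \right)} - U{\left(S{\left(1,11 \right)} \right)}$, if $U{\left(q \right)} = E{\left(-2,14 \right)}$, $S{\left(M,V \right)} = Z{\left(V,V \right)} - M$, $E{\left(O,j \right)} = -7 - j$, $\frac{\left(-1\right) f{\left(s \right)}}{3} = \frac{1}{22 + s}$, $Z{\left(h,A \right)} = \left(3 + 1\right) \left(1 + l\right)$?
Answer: $\frac{3132}{149} \approx 21.02$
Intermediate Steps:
$Z{\left(h,A \right)} = 28$ ($Z{\left(h,A \right)} = \left(3 + 1\right) \left(1 + 6\right) = 4 \cdot 7 = 28$)
$f{\left(s \right)} = - \frac{3}{22 + s}$
$S{\left(M,V \right)} = 28 - M$
$U{\left(q \right)} = -21$ ($U{\left(q \right)} = -7 - 14 = -21$)
$f{\left(-171 \right)} - U{\left(S{\left(1,11 \right)} \right)} = - \frac{3}{22 - 171} - -21 = - \frac{3}{-149} + 21 = \left(-3\right) \left(- \frac{1}{149}\right) + 21 = \frac{3}{149} + 21 = \frac{3132}{149}$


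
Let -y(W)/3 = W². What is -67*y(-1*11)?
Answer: 24321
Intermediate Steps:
y(W) = -3*W²
-67*y(-1*11) = -(-201)*(-1*11)² = -(-201)*(-11)² = -(-201)*121 = -67*(-363) = 24321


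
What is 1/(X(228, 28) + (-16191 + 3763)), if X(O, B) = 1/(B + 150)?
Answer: -178/2212183 ≈ -8.0463e-5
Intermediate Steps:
X(O, B) = 1/(150 + B)
1/(X(228, 28) + (-16191 + 3763)) = 1/(1/(150 + 28) + (-16191 + 3763)) = 1/(1/178 - 12428) = 1/(-2212183/178) = -178/2212183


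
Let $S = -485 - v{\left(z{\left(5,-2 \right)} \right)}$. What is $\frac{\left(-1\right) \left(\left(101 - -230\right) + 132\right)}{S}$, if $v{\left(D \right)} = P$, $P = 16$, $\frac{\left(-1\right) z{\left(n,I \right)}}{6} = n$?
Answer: $\frac{463}{501} \approx 0.92415$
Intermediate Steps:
$z{\left(n,I \right)} = - 6 n$
$v{\left(D \right)} = 16$
$S = -501$ ($S = -485 - 16 = -501$)
$\frac{\left(-1\right) \left(\left(101 - -230\right) + 132\right)}{S} = \frac{\left(-1\right) \left(\left(101 - -230\right) + 132\right)}{-501} = - (\left(101 + 230\right) + 132) \left(- \frac{1}{501}\right) = - (331 + 132) \left(- \frac{1}{501}\right) = \left(-1\right) 463 \left(- \frac{1}{501}\right) = \left(-463\right) \left(- \frac{1}{501}\right) = \frac{463}{501}$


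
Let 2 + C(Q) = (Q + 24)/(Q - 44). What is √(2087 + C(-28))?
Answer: √75062/6 ≈ 45.662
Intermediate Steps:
C(Q) = -2 + (24 + Q)/(-44 + Q) (C(Q) = -2 + (Q + 24)/(Q - 44) = -2 + (24 + Q)/(-44 + Q))
√(2087 + C(-28)) = √(2087 + (112 - 1*(-28))/(-44 - 28)) = √(2087 + (112 + 28)/(-72)) = √(2087 - 1/72*140) = √(2087 - 35/18) = √(37531/18) = √75062/6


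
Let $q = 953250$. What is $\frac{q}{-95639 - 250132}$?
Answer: $- \frac{317750}{115257} \approx -2.7569$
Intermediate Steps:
$\frac{q}{-95639 - 250132} = \frac{953250}{-95639 - 250132} = \frac{953250}{-345771} = 953250 \left(- \frac{1}{345771}\right) = - \frac{317750}{115257}$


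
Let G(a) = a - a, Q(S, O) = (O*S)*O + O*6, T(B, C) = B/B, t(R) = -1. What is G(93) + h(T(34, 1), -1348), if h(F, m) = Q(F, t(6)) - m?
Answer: 1343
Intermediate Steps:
T(B, C) = 1
Q(S, O) = 6*O + S*O² (Q(S, O) = S*O² + 6*O = 6*O + S*O²)
G(a) = 0
h(F, m) = -6 + F - m (h(F, m) = -(6 - F) - m = (-6 + F) - m = -6 + F - m)
G(93) + h(T(34, 1), -1348) = 0 + (-6 + 1 - 1*(-1348)) = 0 + (-6 + 1 + 1348) = 0 + 1343 = 1343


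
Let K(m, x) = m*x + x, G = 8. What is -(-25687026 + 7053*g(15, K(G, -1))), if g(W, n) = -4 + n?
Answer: 25778715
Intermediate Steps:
K(m, x) = x + m*x
-(-25687026 + 7053*g(15, K(G, -1))) = -(-25715238 - 7053*(1 + 8)) = -(-25715238 - 63477) = -7053/(1/(-3642 + (-4 - 9))) = -7053/(1/(-3642 - 13)) = -7053/(1/(-3655)) = -7053/(-1/3655) = -7053*(-3655) = 25778715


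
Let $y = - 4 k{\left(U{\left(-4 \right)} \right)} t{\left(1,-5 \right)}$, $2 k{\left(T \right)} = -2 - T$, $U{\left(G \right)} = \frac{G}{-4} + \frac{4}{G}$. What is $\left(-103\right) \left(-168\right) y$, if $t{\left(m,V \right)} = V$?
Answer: $-346080$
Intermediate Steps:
$U{\left(G \right)} = \frac{4}{G} - \frac{G}{4}$ ($U{\left(G \right)} = G \left(- \frac{1}{4}\right) + \frac{4}{G} = - \frac{G}{4} + \frac{4}{G} = \frac{4}{G} - \frac{G}{4}$)
$k{\left(T \right)} = -1 - \frac{T}{2}$ ($k{\left(T \right)} = \frac{-2 - T}{2} = -1 - \frac{T}{2}$)
$y = -20$ ($y = - 4 \left(-1 - \frac{\frac{4}{-4} - -1}{2}\right) \left(-5\right) = - 4 \left(-1 - \frac{4 \left(- \frac{1}{4}\right) + 1}{2}\right) \left(-5\right) = - 4 \left(-1 - \frac{-1 + 1}{2}\right) \left(-5\right) = - 4 \left(-1 - 0\right) \left(-5\right) = - 4 \left(-1 + 0\right) \left(-5\right) = \left(-4\right) \left(-1\right) \left(-5\right) = 4 \left(-5\right) = -20$)
$\left(-103\right) \left(-168\right) y = \left(-103\right) \left(-168\right) \left(-20\right) = 17304 \left(-20\right) = -346080$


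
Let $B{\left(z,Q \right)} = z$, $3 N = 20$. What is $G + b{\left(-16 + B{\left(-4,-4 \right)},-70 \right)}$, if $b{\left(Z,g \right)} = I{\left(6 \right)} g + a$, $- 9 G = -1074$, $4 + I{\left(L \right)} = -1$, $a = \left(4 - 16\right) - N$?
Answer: $\frac{1352}{3} \approx 450.67$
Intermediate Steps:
$N = \frac{20}{3}$ ($N = \frac{1}{3} \cdot 20 = \frac{20}{3} \approx 6.6667$)
$a = - \frac{56}{3}$ ($a = \left(4 - 16\right) - \frac{20}{3} = -12 - \frac{20}{3} = - \frac{56}{3} \approx -18.667$)
$I{\left(L \right)} = -5$ ($I{\left(L \right)} = -4 - 1 = -5$)
$G = \frac{358}{3}$ ($G = \left(- \frac{1}{9}\right) \left(-1074\right) = \frac{358}{3} \approx 119.33$)
$b{\left(Z,g \right)} = - \frac{56}{3} - 5 g$ ($b{\left(Z,g \right)} = - 5 g - \frac{56}{3} = - \frac{56}{3} - 5 g$)
$G + b{\left(-16 + B{\left(-4,-4 \right)},-70 \right)} = \frac{358}{3} - - \frac{994}{3} = \frac{358}{3} + \left(- \frac{56}{3} + 350\right) = \frac{358}{3} + \frac{994}{3} = \frac{1352}{3}$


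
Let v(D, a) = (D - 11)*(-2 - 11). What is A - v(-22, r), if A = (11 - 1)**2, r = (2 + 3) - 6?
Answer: -329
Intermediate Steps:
r = -1 (r = 5 - 6 = -1)
v(D, a) = 143 - 13*D (v(D, a) = (-11 + D)*(-13) = 143 - 13*D)
A = 100 (A = 10**2 = 100)
A - v(-22, r) = 100 - (143 - 13*(-22)) = 100 - (143 + 286) = 100 - 1*429 = 100 - 429 = -329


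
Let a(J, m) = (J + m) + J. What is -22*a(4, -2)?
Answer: -132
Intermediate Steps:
a(J, m) = m + 2*J
-22*a(4, -2) = -22*(-2 + 2*4) = -22*(-2 + 8) = -22*6 = -132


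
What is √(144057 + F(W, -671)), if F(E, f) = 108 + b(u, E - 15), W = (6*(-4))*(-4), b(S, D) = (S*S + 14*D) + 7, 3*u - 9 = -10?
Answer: 29*√1555/3 ≈ 381.19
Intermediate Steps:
u = -⅓ (u = 3 + (⅓)*(-10) = 3 - 10/3 = -⅓ ≈ -0.33333)
b(S, D) = 7 + S² + 14*D (b(S, D) = (S² + 14*D) + 7 = 7 + S² + 14*D)
W = 96 (W = -24*(-4) = 96)
F(E, f) = -854/9 + 14*E (F(E, f) = 108 + (7 + (-⅓)² + 14*(E - 15)) = 108 + (7 + ⅑ + 14*(-15 + E)) = 108 + (7 + ⅑ + (-210 + 14*E)) = 108 + (-1826/9 + 14*E) = -854/9 + 14*E)
√(144057 + F(W, -671)) = √(144057 + (-854/9 + 14*96)) = √(144057 + (-854/9 + 1344)) = √(144057 + 11242/9) = √(1307755/9) = 29*√1555/3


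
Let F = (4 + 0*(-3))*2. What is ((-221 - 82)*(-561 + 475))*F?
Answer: 208464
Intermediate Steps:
F = 8 (F = (4 + 0)*2 = 4*2 = 8)
((-221 - 82)*(-561 + 475))*F = ((-221 - 82)*(-561 + 475))*8 = -303*(-86)*8 = 26058*8 = 208464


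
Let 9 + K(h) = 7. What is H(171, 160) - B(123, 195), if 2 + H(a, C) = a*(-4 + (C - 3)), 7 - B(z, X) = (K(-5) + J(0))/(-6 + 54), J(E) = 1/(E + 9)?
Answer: 11298511/432 ≈ 26154.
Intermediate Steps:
K(h) = -2 (K(h) = -9 + 7 = -2)
J(E) = 1/(9 + E)
B(z, X) = 3041/432 (B(z, X) = 7 - (-2 + 1/(9 + 0))/(-6 + 54) = 7 - (-2 + 1/9)/48 = 7 - (-17)/(9*48) = 7 - 1*(-17/432) = 7 + 17/432 = 3041/432)
H(a, C) = -2 + a*(-7 + C) (H(a, C) = -2 + a*(-4 + (C - 3)) = -2 + a*(-4 + (-3 + C)) = -2 + a*(-7 + C))
H(171, 160) - B(123, 195) = (-2 - 7*171 + 160*171) - 1*3041/432 = (-2 - 1197 + 27360) - 3041/432 = 26161 - 3041/432 = 11298511/432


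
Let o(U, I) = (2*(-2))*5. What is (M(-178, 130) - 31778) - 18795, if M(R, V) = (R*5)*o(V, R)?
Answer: -32773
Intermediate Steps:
o(U, I) = -20 (o(U, I) = -4*5 = -20)
M(R, V) = -100*R (M(R, V) = (R*5)*(-20) = (5*R)*(-20) = -100*R)
(M(-178, 130) - 31778) - 18795 = (-100*(-178) - 31778) - 18795 = (17800 - 31778) - 18795 = -13978 - 18795 = -32773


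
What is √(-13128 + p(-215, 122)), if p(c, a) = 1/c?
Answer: I*√606842015/215 ≈ 114.58*I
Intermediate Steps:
√(-13128 + p(-215, 122)) = √(-13128 + 1/(-215)) = √(-13128 - 1/215) = √(-2822521/215) = I*√606842015/215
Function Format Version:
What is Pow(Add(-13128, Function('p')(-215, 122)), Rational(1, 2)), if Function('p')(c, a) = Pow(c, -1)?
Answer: Mul(Rational(1, 215), I, Pow(606842015, Rational(1, 2))) ≈ Mul(114.58, I)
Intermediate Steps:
Pow(Add(-13128, Function('p')(-215, 122)), Rational(1, 2)) = Pow(Add(-13128, Pow(-215, -1)), Rational(1, 2)) = Pow(Add(-13128, Rational(-1, 215)), Rational(1, 2)) = Pow(Rational(-2822521, 215), Rational(1, 2)) = Mul(Rational(1, 215), I, Pow(606842015, Rational(1, 2)))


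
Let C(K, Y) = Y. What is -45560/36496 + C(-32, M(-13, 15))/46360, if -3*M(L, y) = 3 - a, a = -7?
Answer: -39605311/31724148 ≈ -1.2484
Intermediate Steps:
M(L, y) = -10/3 (M(L, y) = -(3 - 1*(-7))/3 = -(3 + 7)/3 = -1/3*10 = -10/3)
-45560/36496 + C(-32, M(-13, 15))/46360 = -45560/36496 - 10/3/46360 = -45560*1/36496 - 10/3*1/46360 = -5695/4562 - 1/13908 = -39605311/31724148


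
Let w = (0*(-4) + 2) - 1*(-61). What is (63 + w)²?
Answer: 15876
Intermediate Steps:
w = 63 (w = (0 + 2) + 61 = 2 + 61 = 63)
(63 + w)² = (63 + 63)² = 126² = 15876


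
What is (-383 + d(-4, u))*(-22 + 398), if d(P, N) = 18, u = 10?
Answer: -137240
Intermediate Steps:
(-383 + d(-4, u))*(-22 + 398) = (-383 + 18)*(-22 + 398) = -365*376 = -137240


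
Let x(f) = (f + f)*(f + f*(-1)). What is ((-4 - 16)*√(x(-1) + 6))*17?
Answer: -340*√6 ≈ -832.83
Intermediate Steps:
x(f) = 0 (x(f) = (2*f)*(f - f) = (2*f)*0 = 0)
((-4 - 16)*√(x(-1) + 6))*17 = ((-4 - 16)*√(0 + 6))*17 = -20*√6*17 = -340*√6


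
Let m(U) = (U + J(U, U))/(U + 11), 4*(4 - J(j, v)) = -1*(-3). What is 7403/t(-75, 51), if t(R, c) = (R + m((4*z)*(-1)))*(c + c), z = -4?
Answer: -133254/136391 ≈ -0.97700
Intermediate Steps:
J(j, v) = 13/4 (J(j, v) = 4 - (-1)*(-3)/4 = 4 - ¼*3 = 4 - ¾ = 13/4)
m(U) = (13/4 + U)/(11 + U) (m(U) = (U + 13/4)/(U + 11) = (13/4 + U)/(11 + U))
t(R, c) = 2*c*(77/108 + R) (t(R, c) = (R + (13/4 + (4*(-4))*(-1))/(11 + (4*(-4))*(-1)))*(c + c) = (R + (13/4 - 16*(-1))/(11 - 16*(-1)))*(2*c) = (R + (13/4 + 16)/(11 + 16))*(2*c) = (R + (77/4)/27)*(2*c) = (R + (1/27)*(77/4))*(2*c) = (R + 77/108)*(2*c) = (77/108 + R)*(2*c) = 2*c*(77/108 + R))
7403/t(-75, 51) = 7403/(((1/54)*51*(77 + 108*(-75)))) = 7403/(((1/54)*51*(77 - 8100))) = 7403/(((1/54)*51*(-8023))) = 7403/(-136391/18) = 7403*(-18/136391) = -133254/136391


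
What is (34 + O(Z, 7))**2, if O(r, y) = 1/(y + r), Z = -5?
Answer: 4761/4 ≈ 1190.3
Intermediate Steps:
O(r, y) = 1/(r + y)
(34 + O(Z, 7))**2 = (34 + 1/(-5 + 7))**2 = (34 + 1/2)**2 = (69/2)**2 = 4761/4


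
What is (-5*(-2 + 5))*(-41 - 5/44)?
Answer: 27135/44 ≈ 616.70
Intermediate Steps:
(-5*(-2 + 5))*(-41 - 5/44) = (-5*3)*(-41 - 5*1/44) = -15*(-41 - 5/44) = -15*(-1809/44) = 27135/44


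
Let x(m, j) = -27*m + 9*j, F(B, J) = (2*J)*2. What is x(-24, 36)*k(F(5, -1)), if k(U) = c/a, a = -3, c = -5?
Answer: 1620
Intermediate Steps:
F(B, J) = 4*J
k(U) = 5/3 (k(U) = -5/(-3) = -5*(-⅓) = 5/3)
x(-24, 36)*k(F(5, -1)) = (-27*(-24) + 9*36)*(5/3) = (648 + 324)*(5/3) = 972*(5/3) = 1620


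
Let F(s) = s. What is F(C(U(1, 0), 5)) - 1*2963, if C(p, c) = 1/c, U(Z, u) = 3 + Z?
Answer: -14814/5 ≈ -2962.8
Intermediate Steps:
F(C(U(1, 0), 5)) - 1*2963 = 1/5 - 1*2963 = ⅕ - 2963 = -14814/5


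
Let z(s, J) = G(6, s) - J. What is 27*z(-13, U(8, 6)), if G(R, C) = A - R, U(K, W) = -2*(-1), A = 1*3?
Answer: -135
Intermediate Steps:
A = 3
U(K, W) = 2
G(R, C) = 3 - R
z(s, J) = -3 - J (z(s, J) = (3 - 1*6) - J = (3 - 6) - J = -3 - J)
27*z(-13, U(8, 6)) = 27*(-3 - 1*2) = 27*(-3 - 2) = 27*(-5) = -135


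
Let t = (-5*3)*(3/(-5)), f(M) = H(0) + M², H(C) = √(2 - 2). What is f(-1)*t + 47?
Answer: 56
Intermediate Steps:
H(C) = 0 (H(C) = √0 = 0)
f(M) = M² (f(M) = 0 + M² = M²)
t = 9 (t = -45*(-1)/5 = -15*(-⅗) = 9)
f(-1)*t + 47 = (-1)²*9 + 47 = 1*9 + 47 = 9 + 47 = 56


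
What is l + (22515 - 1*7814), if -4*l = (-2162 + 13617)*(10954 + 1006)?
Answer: -34235749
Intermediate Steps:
l = -34250450 (l = -(-2162 + 13617)*(10954 + 1006)/4 = -11455*11960/4 = -1/4*137001800 = -34250450)
l + (22515 - 1*7814) = -34250450 + (22515 - 1*7814) = -34250450 + (22515 - 7814) = -34250450 + 14701 = -34235749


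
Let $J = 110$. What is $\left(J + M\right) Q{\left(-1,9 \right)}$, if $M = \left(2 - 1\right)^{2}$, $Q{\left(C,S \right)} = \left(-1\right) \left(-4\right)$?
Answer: $444$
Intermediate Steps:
$Q{\left(C,S \right)} = 4$
$M = 1$ ($M = 1^{2} = 1$)
$\left(J + M\right) Q{\left(-1,9 \right)} = \left(110 + 1\right) 4 = 111 \cdot 4 = 444$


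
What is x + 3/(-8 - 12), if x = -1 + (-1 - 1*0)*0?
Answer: -23/20 ≈ -1.1500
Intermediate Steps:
x = -1 (x = -1 + (-1 + 0)*0 = -1 - 1*0 = -1 + 0 = -1)
x + 3/(-8 - 12) = -1 + 3/(-8 - 12) = -1 + 3/(-20) = -1 + 3*(-1/20) = -1 - 3/20 = -23/20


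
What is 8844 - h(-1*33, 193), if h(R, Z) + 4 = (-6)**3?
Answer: 9064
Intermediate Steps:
h(R, Z) = -220 (h(R, Z) = -4 + (-6)**3 = -4 - 216 = -220)
8844 - h(-1*33, 193) = 8844 - 1*(-220) = 8844 + 220 = 9064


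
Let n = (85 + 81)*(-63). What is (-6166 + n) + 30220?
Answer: 13596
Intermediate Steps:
n = -10458 (n = 166*(-63) = -10458)
(-6166 + n) + 30220 = (-6166 - 10458) + 30220 = -16624 + 30220 = 13596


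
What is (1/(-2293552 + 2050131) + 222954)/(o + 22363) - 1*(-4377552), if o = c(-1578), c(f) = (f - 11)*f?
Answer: 2695730120636794193/615807662905 ≈ 4.3776e+6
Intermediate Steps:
c(f) = f*(-11 + f) (c(f) = (-11 + f)*f = f*(-11 + f))
o = 2507442 (o = -1578*(-11 - 1578) = -1578*(-1589) = 2507442)
(1/(-2293552 + 2050131) + 222954)/(o + 22363) - 1*(-4377552) = (1/(-2293552 + 2050131) + 222954)/(2507442 + 22363) - 1*(-4377552) = (1/(-243421) + 222954)/2529805 + 4377552 = (-1/243421 + 222954)*(1/2529805) + 4377552 = (54271685633/243421)*(1/2529805) + 4377552 = 54271685633/615807662905 + 4377552 = 2695730120636794193/615807662905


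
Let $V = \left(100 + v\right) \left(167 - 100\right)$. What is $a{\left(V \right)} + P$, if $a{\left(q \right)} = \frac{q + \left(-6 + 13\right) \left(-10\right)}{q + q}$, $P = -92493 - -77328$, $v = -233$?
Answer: $- \frac{38608807}{2546} \approx -15165.0$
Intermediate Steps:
$P = -15165$ ($P = -92493 + 77328 = -15165$)
$V = -8911$ ($V = \left(100 - 233\right) \left(167 - 100\right) = \left(-133\right) 67 = -8911$)
$a{\left(q \right)} = \frac{-70 + q}{2 q}$ ($a{\left(q \right)} = \frac{q + 7 \left(-10\right)}{2 q} = \left(q - 70\right) \frac{1}{2 q} = \left(-70 + q\right) \frac{1}{2 q} = \frac{-70 + q}{2 q}$)
$a{\left(V \right)} + P = \frac{-70 - 8911}{2 \left(-8911\right)} - 15165 = \frac{1}{2} \left(- \frac{1}{8911}\right) \left(-8981\right) - 15165 = \frac{1283}{2546} - 15165 = - \frac{38608807}{2546}$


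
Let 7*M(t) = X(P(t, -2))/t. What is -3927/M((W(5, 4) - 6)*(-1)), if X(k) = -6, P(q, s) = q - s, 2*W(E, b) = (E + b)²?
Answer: -632247/4 ≈ -1.5806e+5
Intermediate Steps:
W(E, b) = (E + b)²/2
M(t) = -6/(7*t) (M(t) = (-6/t)/7 = -6/(7*t))
-3927/M((W(5, 4) - 6)*(-1)) = -(-27489 + 9163*(5 + 4)²/4) = -3927/((-6*(-1/((½)*9² - 6))/7)) = -3927/((-6*(-1/((½)*81 - 6))/7)) = -3927/((-6*(-1/(81/2 - 6))/7)) = -3927/((-6/(7*((69/2)*(-1))))) = -3927/((-6/(7*(-69/2)))) = -3927/((-6/7*(-2/69))) = -3927/4/161 = -3927*161/4 = -632247/4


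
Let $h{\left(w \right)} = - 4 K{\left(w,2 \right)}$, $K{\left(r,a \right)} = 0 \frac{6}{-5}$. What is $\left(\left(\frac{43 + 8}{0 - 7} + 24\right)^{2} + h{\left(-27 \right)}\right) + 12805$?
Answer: $\frac{641134}{49} \approx 13084.0$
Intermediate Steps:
$K{\left(r,a \right)} = 0$ ($K{\left(r,a \right)} = 0 \cdot 6 \left(- \frac{1}{5}\right) = 0 \left(- \frac{6}{5}\right) = 0$)
$h{\left(w \right)} = 0$ ($h{\left(w \right)} = \left(-4\right) 0 = 0$)
$\left(\left(\frac{43 + 8}{0 - 7} + 24\right)^{2} + h{\left(-27 \right)}\right) + 12805 = \left(\left(\frac{43 + 8}{0 - 7} + 24\right)^{2} + 0\right) + 12805 = \left(\left(\frac{51}{-7} + 24\right)^{2} + 0\right) + 12805 = \left(\left(51 \left(- \frac{1}{7}\right) + 24\right)^{2} + 0\right) + 12805 = \left(\left(- \frac{51}{7} + 24\right)^{2} + 0\right) + 12805 = \left(\left(\frac{117}{7}\right)^{2} + 0\right) + 12805 = \left(\frac{13689}{49} + 0\right) + 12805 = \frac{13689}{49} + 12805 = \frac{641134}{49}$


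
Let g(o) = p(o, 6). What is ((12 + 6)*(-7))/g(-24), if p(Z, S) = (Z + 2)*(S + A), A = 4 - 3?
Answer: 9/11 ≈ 0.81818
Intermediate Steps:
A = 1
p(Z, S) = (1 + S)*(2 + Z) (p(Z, S) = (Z + 2)*(S + 1) = (2 + Z)*(1 + S) = (1 + S)*(2 + Z))
g(o) = 14 + 7*o (g(o) = 2 + o + 2*6 + 6*o = 2 + o + 12 + 6*o = 14 + 7*o)
((12 + 6)*(-7))/g(-24) = ((12 + 6)*(-7))/(14 + 7*(-24)) = (18*(-7))/(14 - 168) = -126/(-154) = -126*(-1/154) = 9/11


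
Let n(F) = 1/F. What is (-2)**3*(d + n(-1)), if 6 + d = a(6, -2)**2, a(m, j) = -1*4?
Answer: -72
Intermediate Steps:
a(m, j) = -4
n(F) = 1/F
d = 10 (d = -6 + (-4)**2 = -6 + 16 = 10)
(-2)**3*(d + n(-1)) = (-2)**3*(10 + 1/(-1)) = -8*(10 - 1) = -8*9 = -72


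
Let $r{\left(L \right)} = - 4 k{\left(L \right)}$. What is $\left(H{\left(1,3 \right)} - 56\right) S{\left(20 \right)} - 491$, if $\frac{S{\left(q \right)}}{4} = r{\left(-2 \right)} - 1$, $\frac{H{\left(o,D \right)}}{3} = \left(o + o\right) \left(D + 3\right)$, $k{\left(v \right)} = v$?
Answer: $-1051$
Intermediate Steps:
$r{\left(L \right)} = - 4 L$
$H{\left(o,D \right)} = 6 o \left(3 + D\right)$ ($H{\left(o,D \right)} = 3 \left(o + o\right) \left(D + 3\right) = 3 \cdot 2 o \left(3 + D\right) = 6 o \left(3 + D\right)$)
$S{\left(q \right)} = 28$ ($S{\left(q \right)} = 4 \left(\left(-4\right) \left(-2\right) - 1\right) = 4 \left(8 - 1\right) = 4 \cdot 7 = 28$)
$\left(H{\left(1,3 \right)} - 56\right) S{\left(20 \right)} - 491 = \left(6 \cdot 1 \left(3 + 3\right) - 56\right) 28 - 491 = \left(6 \cdot 1 \cdot 6 - 56\right) 28 - 491 = \left(36 - 56\right) 28 - 491 = \left(-20\right) 28 - 491 = -560 - 491 = -1051$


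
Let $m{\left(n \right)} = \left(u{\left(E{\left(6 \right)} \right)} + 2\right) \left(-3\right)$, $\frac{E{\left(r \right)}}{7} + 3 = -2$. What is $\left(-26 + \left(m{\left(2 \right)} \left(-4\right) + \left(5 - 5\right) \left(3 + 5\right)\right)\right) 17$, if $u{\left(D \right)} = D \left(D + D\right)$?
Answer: $499766$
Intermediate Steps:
$E{\left(r \right)} = -35$ ($E{\left(r \right)} = -21 + 7 \left(-2\right) = -21 - 14 = -35$)
$u{\left(D \right)} = 2 D^{2}$ ($u{\left(D \right)} = D 2 D = 2 D^{2}$)
$m{\left(n \right)} = -7356$ ($m{\left(n \right)} = \left(2 \left(-35\right)^{2} + 2\right) \left(-3\right) = \left(2 \cdot 1225 + 2\right) \left(-3\right) = \left(2450 + 2\right) \left(-3\right) = 2452 \left(-3\right) = -7356$)
$\left(-26 + \left(m{\left(2 \right)} \left(-4\right) + \left(5 - 5\right) \left(3 + 5\right)\right)\right) 17 = \left(-26 + \left(\left(-7356\right) \left(-4\right) + \left(5 - 5\right) \left(3 + 5\right)\right)\right) 17 = \left(-26 + \left(29424 + 0 \cdot 8\right)\right) 17 = \left(-26 + \left(29424 + 0\right)\right) 17 = \left(-26 + 29424\right) 17 = 29398 \cdot 17 = 499766$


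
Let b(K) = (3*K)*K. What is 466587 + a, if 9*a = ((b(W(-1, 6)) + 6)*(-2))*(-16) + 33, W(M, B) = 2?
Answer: 1399964/3 ≈ 4.6665e+5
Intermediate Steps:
b(K) = 3*K**2
a = 203/3 (a = (((3*2**2 + 6)*(-2))*(-16) + 33)/9 = (((3*4 + 6)*(-2))*(-16) + 33)/9 = (((12 + 6)*(-2))*(-16) + 33)/9 = ((18*(-2))*(-16) + 33)/9 = (-36*(-16) + 33)/9 = (576 + 33)/9 = (1/9)*609 = 203/3 ≈ 67.667)
466587 + a = 466587 + 203/3 = 1399964/3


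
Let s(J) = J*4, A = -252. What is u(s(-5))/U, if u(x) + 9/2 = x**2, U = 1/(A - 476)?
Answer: -287924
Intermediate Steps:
s(J) = 4*J
U = -1/728 (U = 1/(-252 - 476) = 1/(-728) = -1/728 ≈ -0.0013736)
u(x) = -9/2 + x**2
u(s(-5))/U = (-9/2 + (4*(-5))**2)/(-1/728) = (-9/2 + (-20)**2)*(-728) = (-9/2 + 400)*(-728) = (791/2)*(-728) = -287924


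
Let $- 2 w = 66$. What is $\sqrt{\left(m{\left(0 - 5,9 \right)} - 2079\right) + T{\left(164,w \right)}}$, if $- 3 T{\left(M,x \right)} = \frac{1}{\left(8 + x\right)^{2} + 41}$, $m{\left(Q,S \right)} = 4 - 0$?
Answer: $\frac{i \sqrt{920378922}}{666} \approx 45.552 i$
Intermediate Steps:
$w = -33$ ($w = \left(- \frac{1}{2}\right) 66 = -33$)
$m{\left(Q,S \right)} = 4$ ($m{\left(Q,S \right)} = 4 + 0 = 4$)
$T{\left(M,x \right)} = - \frac{1}{3 \left(41 + \left(8 + x\right)^{2}\right)}$ ($T{\left(M,x \right)} = - \frac{1}{3 \left(\left(8 + x\right)^{2} + 41\right)} = - \frac{1}{3 \left(41 + \left(8 + x\right)^{2}\right)}$)
$\sqrt{\left(m{\left(0 - 5,9 \right)} - 2079\right) + T{\left(164,w \right)}} = \sqrt{\left(4 - 2079\right) - \frac{1}{123 + 3 \left(8 - 33\right)^{2}}} = \sqrt{\left(4 - 2079\right) - \frac{1}{123 + 3 \left(-25\right)^{2}}} = \sqrt{-2075 - \frac{1}{123 + 3 \cdot 625}} = \sqrt{-2075 - \frac{1}{123 + 1875}} = \sqrt{-2075 - \frac{1}{1998}} = \sqrt{- \frac{4145851}{1998}} = \frac{i \sqrt{920378922}}{666}$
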